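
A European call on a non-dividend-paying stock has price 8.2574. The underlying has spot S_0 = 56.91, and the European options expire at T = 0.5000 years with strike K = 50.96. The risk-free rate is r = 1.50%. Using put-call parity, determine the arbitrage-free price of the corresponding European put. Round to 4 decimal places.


Answer: Put price = 1.9266

Derivation:
Put-call parity: C - P = S_0 * exp(-qT) - K * exp(-rT).
S_0 * exp(-qT) = 56.9100 * 1.00000000 = 56.91000000
K * exp(-rT) = 50.9600 * 0.99252805 = 50.57922967
P = C - S*exp(-qT) + K*exp(-rT)
P = 8.2574 - 56.91000000 + 50.57922967 = 1.9266


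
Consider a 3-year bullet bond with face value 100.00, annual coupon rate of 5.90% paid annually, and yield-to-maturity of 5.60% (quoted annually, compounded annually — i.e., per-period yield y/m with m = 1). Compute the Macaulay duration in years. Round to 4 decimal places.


Coupon per period c = face * coupon_rate / m = 5.900000
Periods per year m = 1; per-period yield y/m = 0.056000
Number of cashflows N = 3
Cashflows (t years, CF_t, discount factor 1/(1+y/m)^(m*t), PV):
  t = 1.0000: CF_t = 5.900000, DF = 0.946970, PV = 5.587121
  t = 2.0000: CF_t = 5.900000, DF = 0.896752, PV = 5.290834
  t = 3.0000: CF_t = 105.900000, DF = 0.849197, PV = 89.929920
Price P = sum_t PV_t = 100.807875
Macaulay numerator sum_t t * PV_t:
  t * PV_t at t = 1.0000: 5.587121
  t * PV_t at t = 2.0000: 10.581669
  t * PV_t at t = 3.0000: 269.789759
Macaulay duration D = (sum_t t * PV_t) / P = 285.958549 / 100.807875 = 2.836669

Answer: Macaulay duration = 2.8367 years


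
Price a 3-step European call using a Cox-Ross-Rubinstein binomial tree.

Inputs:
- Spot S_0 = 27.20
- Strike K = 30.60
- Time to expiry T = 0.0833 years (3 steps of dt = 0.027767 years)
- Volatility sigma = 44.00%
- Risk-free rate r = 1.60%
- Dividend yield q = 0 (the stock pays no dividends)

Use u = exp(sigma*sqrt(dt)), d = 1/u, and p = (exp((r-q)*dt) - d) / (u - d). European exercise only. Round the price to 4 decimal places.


dt = T/N = 0.027767
u = exp(sigma*sqrt(dt)) = 1.076073; d = 1/u = 0.929305
p = (exp((r-q)*dt) - d) / (u - d) = 0.484706
Discount per step: exp(-r*dt) = 0.999556
Stock lattice S(k, i) with i counting down-moves:
  k=0: S(0,0) = 27.2000
  k=1: S(1,0) = 29.2692; S(1,1) = 25.2771
  k=2: S(2,0) = 31.4958; S(2,1) = 27.2000; S(2,2) = 23.4901
  k=3: S(3,0) = 33.8918; S(3,1) = 29.2692; S(3,2) = 25.2771; S(3,3) = 21.8295
Terminal payoffs V(N, i) = max(S_T - K, 0):
  V(3,0) = 3.291796; V(3,1) = 0.000000; V(3,2) = 0.000000; V(3,3) = 0.000000
Backward induction: V(k, i) = exp(-r*dt) * [p * V(k+1, i) + (1-p) * V(k+1, i+1)].
  V(2,0) = exp(-r*dt) * [p*3.291796 + (1-p)*0.000000] = 1.594845
  V(2,1) = exp(-r*dt) * [p*0.000000 + (1-p)*0.000000] = 0.000000
  V(2,2) = exp(-r*dt) * [p*0.000000 + (1-p)*0.000000] = 0.000000
  V(1,0) = exp(-r*dt) * [p*1.594845 + (1-p)*0.000000] = 0.772688
  V(1,1) = exp(-r*dt) * [p*0.000000 + (1-p)*0.000000] = 0.000000
  V(0,0) = exp(-r*dt) * [p*0.772688 + (1-p)*0.000000] = 0.374360

Answer: Price = V(0,0) = 0.3744


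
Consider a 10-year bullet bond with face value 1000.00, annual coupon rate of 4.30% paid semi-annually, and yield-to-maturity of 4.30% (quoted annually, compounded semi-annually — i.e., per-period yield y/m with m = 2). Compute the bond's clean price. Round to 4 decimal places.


Answer: Price = 1000.0000

Derivation:
Coupon per period c = face * coupon_rate / m = 21.500000
Periods per year m = 2; per-period yield y/m = 0.021500
Number of cashflows N = 20
Cashflows (t years, CF_t, discount factor 1/(1+y/m)^(m*t), PV):
  t = 0.5000: CF_t = 21.500000, DF = 0.978953, PV = 21.047479
  t = 1.0000: CF_t = 21.500000, DF = 0.958348, PV = 20.604483
  t = 1.5000: CF_t = 21.500000, DF = 0.938177, PV = 20.170810
  t = 2.0000: CF_t = 21.500000, DF = 0.918431, PV = 19.746266
  t = 2.5000: CF_t = 21.500000, DF = 0.899100, PV = 19.330657
  t = 3.0000: CF_t = 21.500000, DF = 0.880177, PV = 18.923795
  t = 3.5000: CF_t = 21.500000, DF = 0.861651, PV = 18.525497
  t = 4.0000: CF_t = 21.500000, DF = 0.843515, PV = 18.135582
  t = 4.5000: CF_t = 21.500000, DF = 0.825762, PV = 17.753874
  t = 5.0000: CF_t = 21.500000, DF = 0.808381, PV = 17.380199
  t = 5.5000: CF_t = 21.500000, DF = 0.791367, PV = 17.014390
  t = 6.0000: CF_t = 21.500000, DF = 0.774711, PV = 16.656280
  t = 6.5000: CF_t = 21.500000, DF = 0.758405, PV = 16.305707
  t = 7.0000: CF_t = 21.500000, DF = 0.742442, PV = 15.962513
  t = 7.5000: CF_t = 21.500000, DF = 0.726816, PV = 15.626542
  t = 8.0000: CF_t = 21.500000, DF = 0.711518, PV = 15.297643
  t = 8.5000: CF_t = 21.500000, DF = 0.696543, PV = 14.975666
  t = 9.0000: CF_t = 21.500000, DF = 0.681882, PV = 14.660466
  t = 9.5000: CF_t = 21.500000, DF = 0.667530, PV = 14.351900
  t = 10.0000: CF_t = 1021.500000, DF = 0.653480, PV = 667.530251
Price P = sum_t PV_t = 1000.000000


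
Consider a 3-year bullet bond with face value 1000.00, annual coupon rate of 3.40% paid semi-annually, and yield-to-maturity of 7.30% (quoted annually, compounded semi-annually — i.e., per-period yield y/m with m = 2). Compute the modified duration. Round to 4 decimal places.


Answer: Modified duration = 2.7680

Derivation:
Coupon per period c = face * coupon_rate / m = 17.000000
Periods per year m = 2; per-period yield y/m = 0.036500
Number of cashflows N = 6
Cashflows (t years, CF_t, discount factor 1/(1+y/m)^(m*t), PV):
  t = 0.5000: CF_t = 17.000000, DF = 0.964785, PV = 16.401351
  t = 1.0000: CF_t = 17.000000, DF = 0.930811, PV = 15.823783
  t = 1.5000: CF_t = 17.000000, DF = 0.898033, PV = 15.266553
  t = 2.0000: CF_t = 17.000000, DF = 0.866409, PV = 14.728947
  t = 2.5000: CF_t = 17.000000, DF = 0.835898, PV = 14.210272
  t = 3.0000: CF_t = 1017.000000, DF = 0.806462, PV = 820.172332
Price P = sum_t PV_t = 896.603237
First compute Macaulay numerator sum_t t * PV_t:
  t * PV_t at t = 0.5000: 8.200675
  t * PV_t at t = 1.0000: 15.823783
  t * PV_t at t = 1.5000: 22.899830
  t * PV_t at t = 2.0000: 29.457894
  t * PV_t at t = 2.5000: 35.525680
  t * PV_t at t = 3.0000: 2460.516995
Macaulay duration D = 2572.424857 / 896.603237 = 2.869078
Modified duration = D / (1 + y/m) = 2.869078 / (1 + 0.036500) = 2.768045


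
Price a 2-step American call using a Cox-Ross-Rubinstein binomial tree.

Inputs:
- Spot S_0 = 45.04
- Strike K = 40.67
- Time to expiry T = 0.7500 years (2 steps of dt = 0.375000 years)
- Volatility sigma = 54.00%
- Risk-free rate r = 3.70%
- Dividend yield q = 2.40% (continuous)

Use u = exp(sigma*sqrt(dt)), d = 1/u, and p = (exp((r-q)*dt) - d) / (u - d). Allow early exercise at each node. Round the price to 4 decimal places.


Answer: Price = V(0,0) = 10.2764

Derivation:
dt = T/N = 0.375000
u = exp(sigma*sqrt(dt)) = 1.391916; d = 1/u = 0.718434
p = (exp((r-q)*dt) - d) / (u - d) = 0.425331
Discount per step: exp(-r*dt) = 0.986221
Stock lattice S(k, i) with i counting down-moves:
  k=0: S(0,0) = 45.0400
  k=1: S(1,0) = 62.6919; S(1,1) = 32.3583
  k=2: S(2,0) = 87.2618; S(2,1) = 45.0400; S(2,2) = 23.2473
Terminal payoffs V(N, i) = max(S_T - K, 0):
  V(2,0) = 46.591837; V(2,1) = 4.370000; V(2,2) = 0.000000
Backward induction: V(k, i) = exp(-r*dt) * [p * V(k+1, i) + (1-p) * V(k+1, i+1)]; then take max(V_cont, immediate exercise) for American.
  V(1,0) = exp(-r*dt) * [p*46.591837 + (1-p)*4.370000] = 22.020594; exercise = 22.021890; V(1,0) = max -> 22.021890
  V(1,1) = exp(-r*dt) * [p*4.370000 + (1-p)*0.000000] = 1.833086; exercise = 0.000000; V(1,1) = max -> 1.833086
  V(0,0) = exp(-r*dt) * [p*22.021890 + (1-p)*1.833086] = 10.276432; exercise = 4.370000; V(0,0) = max -> 10.276432


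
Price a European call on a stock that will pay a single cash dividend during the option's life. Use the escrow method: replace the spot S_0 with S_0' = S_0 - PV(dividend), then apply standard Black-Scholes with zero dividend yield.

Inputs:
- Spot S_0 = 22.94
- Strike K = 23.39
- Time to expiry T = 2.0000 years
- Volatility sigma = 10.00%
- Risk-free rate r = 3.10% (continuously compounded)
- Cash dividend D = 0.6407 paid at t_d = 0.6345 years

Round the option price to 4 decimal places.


PV(D) = D * exp(-r * t_d) = 0.6407 * 0.98052268 = 0.62822088
S_0' = S_0 - PV(D) = 22.9400 - 0.62822088 = 22.31177912
d1 = (ln(S_0'/K) + (r + sigma^2/2)*T) / (sigma*sqrt(T)) = 0.17540611
d2 = d1 - sigma*sqrt(T) = 0.03398475
exp(-rT) = 0.93988289
N(d1) = 0.56961973; N(d2) = 0.51355535
C = S_0' * N(d1) - K * exp(-rT) * N(d2) = 22.31177912 * 0.56961973 - 23.3900 * 0.93988289 * 0.51355535 = 1.4193

Answer: Price = 1.4193


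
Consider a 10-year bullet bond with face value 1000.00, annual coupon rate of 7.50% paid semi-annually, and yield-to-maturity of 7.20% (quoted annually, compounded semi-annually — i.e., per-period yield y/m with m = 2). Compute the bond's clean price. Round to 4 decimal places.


Coupon per period c = face * coupon_rate / m = 37.500000
Periods per year m = 2; per-period yield y/m = 0.036000
Number of cashflows N = 20
Cashflows (t years, CF_t, discount factor 1/(1+y/m)^(m*t), PV):
  t = 0.5000: CF_t = 37.500000, DF = 0.965251, PV = 36.196911
  t = 1.0000: CF_t = 37.500000, DF = 0.931709, PV = 34.939103
  t = 1.5000: CF_t = 37.500000, DF = 0.899333, PV = 33.725003
  t = 2.0000: CF_t = 37.500000, DF = 0.868082, PV = 32.553092
  t = 2.5000: CF_t = 37.500000, DF = 0.837917, PV = 31.421904
  t = 3.0000: CF_t = 37.500000, DF = 0.808801, PV = 30.330023
  t = 3.5000: CF_t = 37.500000, DF = 0.780696, PV = 29.276084
  t = 4.0000: CF_t = 37.500000, DF = 0.753567, PV = 28.258768
  t = 4.5000: CF_t = 37.500000, DF = 0.727381, PV = 27.276803
  t = 5.0000: CF_t = 37.500000, DF = 0.702106, PV = 26.328961
  t = 5.5000: CF_t = 37.500000, DF = 0.677708, PV = 25.414055
  t = 6.0000: CF_t = 37.500000, DF = 0.654158, PV = 24.530941
  t = 6.5000: CF_t = 37.500000, DF = 0.631427, PV = 23.678514
  t = 7.0000: CF_t = 37.500000, DF = 0.609486, PV = 22.855709
  t = 7.5000: CF_t = 37.500000, DF = 0.588307, PV = 22.061495
  t = 8.0000: CF_t = 37.500000, DF = 0.567863, PV = 21.294879
  t = 8.5000: CF_t = 37.500000, DF = 0.548131, PV = 20.554903
  t = 9.0000: CF_t = 37.500000, DF = 0.529084, PV = 19.840640
  t = 9.5000: CF_t = 37.500000, DF = 0.510699, PV = 19.151197
  t = 10.0000: CF_t = 1037.500000, DF = 0.492952, PV = 511.438005
Price P = sum_t PV_t = 1021.126988

Answer: Price = 1021.1270


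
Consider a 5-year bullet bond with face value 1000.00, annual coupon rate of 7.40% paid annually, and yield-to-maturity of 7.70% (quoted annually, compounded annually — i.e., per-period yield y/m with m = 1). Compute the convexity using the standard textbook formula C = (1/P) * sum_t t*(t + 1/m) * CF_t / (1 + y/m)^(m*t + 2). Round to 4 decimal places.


Answer: Convexity = 21.4382

Derivation:
Coupon per period c = face * coupon_rate / m = 74.000000
Periods per year m = 1; per-period yield y/m = 0.077000
Number of cashflows N = 5
Cashflows (t years, CF_t, discount factor 1/(1+y/m)^(m*t), PV):
  t = 1.0000: CF_t = 74.000000, DF = 0.928505, PV = 68.709378
  t = 2.0000: CF_t = 74.000000, DF = 0.862122, PV = 63.797008
  t = 3.0000: CF_t = 74.000000, DF = 0.800484, PV = 59.235848
  t = 4.0000: CF_t = 74.000000, DF = 0.743254, PV = 55.000787
  t = 5.0000: CF_t = 1074.000000, DF = 0.690115, PV = 741.183538
Price P = sum_t PV_t = 987.926559
Convexity numerator sum_t t*(t + 1/m) * CF_t / (1+y/m)^(m*t + 2):
  t = 1.0000: term = 118.471696
  t = 2.0000: term = 330.004724
  t = 3.0000: term = 612.822143
  t = 4.0000: term = 948.347482
  t = 5.0000: term = 19169.713094
Convexity = (1/P) * sum = 21179.359139 / 987.926559 = 21.438192


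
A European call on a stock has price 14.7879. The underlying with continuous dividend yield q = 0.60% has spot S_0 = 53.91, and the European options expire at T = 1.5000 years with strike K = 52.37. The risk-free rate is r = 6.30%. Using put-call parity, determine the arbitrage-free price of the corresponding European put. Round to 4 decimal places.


Put-call parity: C - P = S_0 * exp(-qT) - K * exp(-rT).
S_0 * exp(-qT) = 53.9100 * 0.99104038 = 53.42698682
K * exp(-rT) = 52.3700 * 0.90982773 = 47.64767846
P = C - S*exp(-qT) + K*exp(-rT)
P = 14.7879 - 53.42698682 + 47.64767846 = 9.0086

Answer: Put price = 9.0086


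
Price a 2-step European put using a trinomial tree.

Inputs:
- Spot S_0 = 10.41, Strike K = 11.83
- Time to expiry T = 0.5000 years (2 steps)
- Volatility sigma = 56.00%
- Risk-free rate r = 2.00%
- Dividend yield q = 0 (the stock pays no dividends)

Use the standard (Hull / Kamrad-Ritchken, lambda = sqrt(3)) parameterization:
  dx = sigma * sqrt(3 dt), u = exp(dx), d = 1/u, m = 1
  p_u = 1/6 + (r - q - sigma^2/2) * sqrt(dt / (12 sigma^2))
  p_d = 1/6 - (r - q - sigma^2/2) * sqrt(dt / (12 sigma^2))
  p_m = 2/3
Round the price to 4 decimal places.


Answer: Price = V(0,0) = 2.4625

Derivation:
dt = T/N = 0.250000; dx = sigma*sqrt(3*dt) = 0.484974
u = exp(dx) = 1.624133; d = 1/u = 0.615713
p_u = 0.131407, p_m = 0.666667, p_d = 0.201926
Discount per step: exp(-r*dt) = 0.995012
Stock lattice S(k, j) with j the centered position index:
  k=0: S(0,+0) = 10.4100
  k=1: S(1,-1) = 6.4096; S(1,+0) = 10.4100; S(1,+1) = 16.9072
  k=2: S(2,-2) = 3.9465; S(2,-1) = 6.4096; S(2,+0) = 10.4100; S(2,+1) = 16.9072; S(2,+2) = 27.4596
Terminal payoffs V(N, j) = max(K - S_T, 0):
  V(2,-2) = 7.883542; V(2,-1) = 5.420427; V(2,+0) = 1.420000; V(2,+1) = 0.000000; V(2,+2) = 0.000000
Backward induction: V(k, j) = exp(-r*dt) * [p_u * V(k+1, j+1) + p_m * V(k+1, j) + p_d * V(k+1, j-1)]
  V(1,-1) = exp(-r*dt) * [p_u*1.420000 + p_m*5.420427 + p_d*7.883542] = 5.365217
  V(1,+0) = exp(-r*dt) * [p_u*0.000000 + p_m*1.420000 + p_d*5.420427] = 2.031013
  V(1,+1) = exp(-r*dt) * [p_u*0.000000 + p_m*0.000000 + p_d*1.420000] = 0.285305
  V(0,+0) = exp(-r*dt) * [p_u*0.285305 + p_m*2.031013 + p_d*5.365217] = 2.462534


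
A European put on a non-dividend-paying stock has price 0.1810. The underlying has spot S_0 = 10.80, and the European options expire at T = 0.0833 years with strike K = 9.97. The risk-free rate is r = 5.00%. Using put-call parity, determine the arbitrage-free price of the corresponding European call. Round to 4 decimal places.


Put-call parity: C - P = S_0 * exp(-qT) - K * exp(-rT).
S_0 * exp(-qT) = 10.8000 * 1.00000000 = 10.80000000
K * exp(-rT) = 9.9700 * 0.99584366 = 9.92856131
C = P + S*exp(-qT) - K*exp(-rT)
C = 0.1810 + 10.80000000 - 9.92856131 = 1.0524

Answer: Call price = 1.0524


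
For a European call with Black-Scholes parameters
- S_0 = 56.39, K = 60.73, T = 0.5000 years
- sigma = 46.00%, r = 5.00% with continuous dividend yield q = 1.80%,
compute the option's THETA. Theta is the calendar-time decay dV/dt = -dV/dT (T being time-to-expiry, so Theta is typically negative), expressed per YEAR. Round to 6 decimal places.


Answer: Theta = -7.839486

Derivation:
d1 = -0.0161280976; d2 = -0.3413972169
phi(d1) = 0.3988903982; exp(-qT) = 0.9910403788; exp(-rT) = 0.9753099120
Theta = -S*exp(-qT)*phi(d1)*sigma/(2*sqrt(T)) - r*K*exp(-rT)*N(d2) + q*S*exp(-qT)*N(d1)
N(d1) = 0.4935660989; N(d2) = 0.3664022850; sqrt(T) = 0.7071067812
Term 1 = -56.3900 * 0.9910403788 * 0.3988903982 * 0.4600 / (2 * 0.7071067812) = -7.2508656881
Term 2 = -0.0500 * 60.7300 * 0.9753099120 * 0.3664022850 = -1.0851108270
Term 3 = 0.0180 * 56.3900 * 0.9910403788 * 0.4935660989 = 0.4964908755
Theta = -7.2508656881 + (-1.0851108270) + (0.4964908755) = -7.839486


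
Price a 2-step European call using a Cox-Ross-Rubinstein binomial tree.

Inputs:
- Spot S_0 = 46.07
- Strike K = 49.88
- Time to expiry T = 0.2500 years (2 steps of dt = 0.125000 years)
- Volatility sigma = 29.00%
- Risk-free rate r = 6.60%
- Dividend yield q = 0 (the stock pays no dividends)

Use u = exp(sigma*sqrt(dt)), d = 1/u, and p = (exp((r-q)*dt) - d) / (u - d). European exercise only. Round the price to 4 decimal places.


Answer: Price = V(0,0) = 1.7396

Derivation:
dt = T/N = 0.125000
u = exp(sigma*sqrt(dt)) = 1.107971; d = 1/u = 0.902551
p = (exp((r-q)*dt) - d) / (u - d) = 0.514717
Discount per step: exp(-r*dt) = 0.991784
Stock lattice S(k, i) with i counting down-moves:
  k=0: S(0,0) = 46.0700
  k=1: S(1,0) = 51.0442; S(1,1) = 41.5805
  k=2: S(2,0) = 56.5555; S(2,1) = 46.0700; S(2,2) = 37.5285
Terminal payoffs V(N, i) = max(S_T - K, 0):
  V(2,0) = 6.675528; V(2,1) = 0.000000; V(2,2) = 0.000000
Backward induction: V(k, i) = exp(-r*dt) * [p * V(k+1, i) + (1-p) * V(k+1, i+1)].
  V(1,0) = exp(-r*dt) * [p*6.675528 + (1-p)*0.000000] = 3.407780
  V(1,1) = exp(-r*dt) * [p*0.000000 + (1-p)*0.000000] = 0.000000
  V(0,0) = exp(-r*dt) * [p*3.407780 + (1-p)*0.000000] = 1.739633


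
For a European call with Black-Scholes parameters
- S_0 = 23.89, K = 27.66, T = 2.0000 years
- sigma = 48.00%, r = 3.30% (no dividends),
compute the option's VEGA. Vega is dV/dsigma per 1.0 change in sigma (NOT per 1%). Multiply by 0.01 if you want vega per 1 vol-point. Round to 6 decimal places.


Answer: Vega = 13.153954

Derivation:
d1 = 0.2207832429; d2 = -0.4580392670
phi(d1) = 0.3893365457; exp(-qT) = 1.0000000000; exp(-rT) = 0.9361308643
Vega = S * exp(-qT) * phi(d1) * sqrt(T) = 23.8900 * 1.0000000000 * 0.3893365457 * 1.4142135624 = 13.153954


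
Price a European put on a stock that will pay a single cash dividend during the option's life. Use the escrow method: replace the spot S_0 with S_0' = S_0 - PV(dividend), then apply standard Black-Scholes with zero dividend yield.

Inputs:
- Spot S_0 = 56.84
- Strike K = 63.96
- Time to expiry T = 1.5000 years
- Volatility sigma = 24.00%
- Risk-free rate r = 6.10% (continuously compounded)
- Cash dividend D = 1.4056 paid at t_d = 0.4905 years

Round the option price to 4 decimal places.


PV(D) = D * exp(-r * t_d) = 1.4056 * 0.97052269 = 1.36416669
S_0' = S_0 - PV(D) = 56.8400 - 1.36416669 = 55.47583331
d1 = (ln(S_0'/K) + (r + sigma^2/2)*T) / (sigma*sqrt(T)) = -0.02589110
d2 = d1 - sigma*sqrt(T) = -0.31982987
exp(-rT) = 0.91256132
N(-d1) = 0.51032790; N(-d2) = 0.62545135
P = K * exp(-rT) * N(-d2) - S_0' * N(-d1) = 63.9600 * 0.91256132 * 0.62545135 - 55.47583331 * 0.51032790 = 8.1951

Answer: Price = 8.1951


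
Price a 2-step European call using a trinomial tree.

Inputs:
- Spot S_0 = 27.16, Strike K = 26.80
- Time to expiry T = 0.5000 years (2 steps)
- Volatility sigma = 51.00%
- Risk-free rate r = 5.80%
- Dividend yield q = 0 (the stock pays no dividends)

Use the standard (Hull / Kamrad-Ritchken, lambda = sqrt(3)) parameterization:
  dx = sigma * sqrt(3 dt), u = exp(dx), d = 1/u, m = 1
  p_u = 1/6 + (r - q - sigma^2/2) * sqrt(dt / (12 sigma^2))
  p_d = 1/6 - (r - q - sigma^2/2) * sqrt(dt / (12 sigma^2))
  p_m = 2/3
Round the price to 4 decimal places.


Answer: Price = V(0,0) = 3.9087

Derivation:
dt = T/N = 0.250000; dx = sigma*sqrt(3*dt) = 0.441673
u = exp(dx) = 1.555307; d = 1/u = 0.642960
p_u = 0.146275, p_m = 0.666667, p_d = 0.187058
Discount per step: exp(-r*dt) = 0.985605
Stock lattice S(k, j) with j the centered position index:
  k=0: S(0,+0) = 27.1600
  k=1: S(1,-1) = 17.4628; S(1,+0) = 27.1600; S(1,+1) = 42.2421
  k=2: S(2,-2) = 11.2279; S(2,-1) = 17.4628; S(2,+0) = 27.1600; S(2,+1) = 42.2421; S(2,+2) = 65.6995
Terminal payoffs V(N, j) = max(S_T - K, 0):
  V(2,-2) = 0.000000; V(2,-1) = 0.000000; V(2,+0) = 0.360000; V(2,+1) = 15.442138; V(2,+2) = 38.899493
Backward induction: V(k, j) = exp(-r*dt) * [p_u * V(k+1, j+1) + p_m * V(k+1, j) + p_d * V(k+1, j-1)]
  V(1,-1) = exp(-r*dt) * [p_u*0.360000 + p_m*0.000000 + p_d*0.000000] = 0.051901
  V(1,+0) = exp(-r*dt) * [p_u*15.442138 + p_m*0.360000 + p_d*0.000000] = 2.462834
  V(1,+1) = exp(-r*dt) * [p_u*38.899493 + p_m*15.442138 + p_d*0.360000] = 15.821064
  V(0,+0) = exp(-r*dt) * [p_u*15.821064 + p_m*2.462834 + p_d*0.051901] = 3.908742


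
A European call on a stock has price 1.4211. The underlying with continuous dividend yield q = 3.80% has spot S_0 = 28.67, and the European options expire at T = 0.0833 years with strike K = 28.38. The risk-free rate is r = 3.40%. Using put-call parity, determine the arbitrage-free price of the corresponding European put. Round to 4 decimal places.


Put-call parity: C - P = S_0 * exp(-qT) - K * exp(-rT).
S_0 * exp(-qT) = 28.6700 * 0.99683960 = 28.57939146
K * exp(-rT) = 28.3800 * 0.99717181 = 28.29973588
P = C - S*exp(-qT) + K*exp(-rT)
P = 1.4211 - 28.57939146 + 28.29973588 = 1.1414

Answer: Put price = 1.1414


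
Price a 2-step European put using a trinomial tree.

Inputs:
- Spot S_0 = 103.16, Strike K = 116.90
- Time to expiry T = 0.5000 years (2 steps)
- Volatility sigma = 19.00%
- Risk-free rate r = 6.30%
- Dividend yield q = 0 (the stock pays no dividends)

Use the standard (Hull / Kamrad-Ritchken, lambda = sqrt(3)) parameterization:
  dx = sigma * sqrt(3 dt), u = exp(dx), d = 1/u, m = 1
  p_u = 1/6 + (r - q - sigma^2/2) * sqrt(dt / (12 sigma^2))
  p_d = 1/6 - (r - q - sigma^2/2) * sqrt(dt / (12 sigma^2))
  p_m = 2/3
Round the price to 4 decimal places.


dt = T/N = 0.250000; dx = sigma*sqrt(3*dt) = 0.164545
u = exp(dx) = 1.178856; d = 1/u = 0.848280
p_u = 0.200814, p_m = 0.666667, p_d = 0.132519
Discount per step: exp(-r*dt) = 0.984373
Stock lattice S(k, j) with j the centered position index:
  k=0: S(0,+0) = 103.1600
  k=1: S(1,-1) = 87.5085; S(1,+0) = 103.1600; S(1,+1) = 121.6108
  k=2: S(2,-2) = 74.2317; S(2,-1) = 87.5085; S(2,+0) = 103.1600; S(2,+1) = 121.6108; S(2,+2) = 143.3617
Terminal payoffs V(N, j) = max(K - S_T, 0):
  V(2,-2) = 42.668282; V(2,-1) = 29.391463; V(2,+0) = 13.740000; V(2,+1) = 0.000000; V(2,+2) = 0.000000
Backward induction: V(k, j) = exp(-r*dt) * [p_u * V(k+1, j+1) + p_m * V(k+1, j) + p_d * V(k+1, j-1)]
  V(1,-1) = exp(-r*dt) * [p_u*13.740000 + p_m*29.391463 + p_d*42.668282] = 27.570200
  V(1,+0) = exp(-r*dt) * [p_u*0.000000 + p_m*13.740000 + p_d*29.391463] = 12.850936
  V(1,+1) = exp(-r*dt) * [p_u*0.000000 + p_m*0.000000 + p_d*13.740000] = 1.792364
  V(0,+0) = exp(-r*dt) * [p_u*1.792364 + p_m*12.850936 + p_d*27.570200] = 12.384214

Answer: Price = V(0,0) = 12.3842


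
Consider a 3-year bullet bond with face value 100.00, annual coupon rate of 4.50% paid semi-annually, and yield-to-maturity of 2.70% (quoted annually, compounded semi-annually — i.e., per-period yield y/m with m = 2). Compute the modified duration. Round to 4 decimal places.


Coupon per period c = face * coupon_rate / m = 2.250000
Periods per year m = 2; per-period yield y/m = 0.013500
Number of cashflows N = 6
Cashflows (t years, CF_t, discount factor 1/(1+y/m)^(m*t), PV):
  t = 0.5000: CF_t = 2.250000, DF = 0.986680, PV = 2.220030
  t = 1.0000: CF_t = 2.250000, DF = 0.973537, PV = 2.190458
  t = 1.5000: CF_t = 2.250000, DF = 0.960569, PV = 2.161281
  t = 2.0000: CF_t = 2.250000, DF = 0.947774, PV = 2.132492
  t = 2.5000: CF_t = 2.250000, DF = 0.935150, PV = 2.104087
  t = 3.0000: CF_t = 102.250000, DF = 0.922694, PV = 94.345415
Price P = sum_t PV_t = 105.153764
First compute Macaulay numerator sum_t t * PV_t:
  t * PV_t at t = 0.5000: 1.110015
  t * PV_t at t = 1.0000: 2.190458
  t * PV_t at t = 1.5000: 3.241922
  t * PV_t at t = 2.0000: 4.264985
  t * PV_t at t = 2.5000: 5.260218
  t * PV_t at t = 3.0000: 283.036245
Macaulay duration D = 299.103843 / 105.153764 = 2.844443
Modified duration = D / (1 + y/m) = 2.844443 / (1 + 0.013500) = 2.806554

Answer: Modified duration = 2.8066


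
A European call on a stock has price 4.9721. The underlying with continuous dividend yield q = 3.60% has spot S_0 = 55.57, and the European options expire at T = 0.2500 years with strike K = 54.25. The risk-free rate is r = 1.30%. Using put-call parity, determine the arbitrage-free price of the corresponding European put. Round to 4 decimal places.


Answer: Put price = 3.9740

Derivation:
Put-call parity: C - P = S_0 * exp(-qT) - K * exp(-rT).
S_0 * exp(-qT) = 55.5700 * 0.99104038 = 55.07211385
K * exp(-rT) = 54.2500 * 0.99675528 = 54.07397370
P = C - S*exp(-qT) + K*exp(-rT)
P = 4.9721 - 55.07211385 + 54.07397370 = 3.9740


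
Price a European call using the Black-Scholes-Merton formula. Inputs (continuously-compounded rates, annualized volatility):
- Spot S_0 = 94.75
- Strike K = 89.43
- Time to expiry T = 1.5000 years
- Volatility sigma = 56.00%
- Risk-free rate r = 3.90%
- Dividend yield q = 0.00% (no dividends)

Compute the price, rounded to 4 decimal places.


Answer: Price = 29.5619

Derivation:
d1 = (ln(S/K) + (r - q + 0.5*sigma^2) * T) / (sigma * sqrt(T)) = 0.51247648
d2 = d1 - sigma * sqrt(T) = -0.17338065
exp(-rT) = 0.94317824; exp(-qT) = 1.00000000
C = S_0 * exp(-qT) * N(d1) - K * exp(-rT) * N(d2)
N(d1) = 0.69584121; N(d2) = 0.43117612
C = 94.7500 * 1.00000000 * 0.69584121 - 89.4300 * 0.94317824 * 0.43117612 = 29.5619


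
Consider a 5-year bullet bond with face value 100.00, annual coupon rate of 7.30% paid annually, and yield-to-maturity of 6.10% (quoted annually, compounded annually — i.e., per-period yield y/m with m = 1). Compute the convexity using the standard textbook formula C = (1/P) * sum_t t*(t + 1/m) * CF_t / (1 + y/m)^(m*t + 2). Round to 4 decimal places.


Answer: Convexity = 22.2867

Derivation:
Coupon per period c = face * coupon_rate / m = 7.300000
Periods per year m = 1; per-period yield y/m = 0.061000
Number of cashflows N = 5
Cashflows (t years, CF_t, discount factor 1/(1+y/m)^(m*t), PV):
  t = 1.0000: CF_t = 7.300000, DF = 0.942507, PV = 6.880302
  t = 2.0000: CF_t = 7.300000, DF = 0.888320, PV = 6.484733
  t = 3.0000: CF_t = 7.300000, DF = 0.837247, PV = 6.111907
  t = 4.0000: CF_t = 7.300000, DF = 0.789112, PV = 5.760515
  t = 5.0000: CF_t = 107.300000, DF = 0.743743, PV = 79.803659
Price P = sum_t PV_t = 105.041115
Convexity numerator sum_t t*(t + 1/m) * CF_t / (1+y/m)^(m*t + 2):
  t = 1.0000: term = 12.223813
  t = 2.0000: term = 34.563091
  t = 3.0000: term = 65.151915
  t = 4.0000: term = 102.343568
  t = 5.0000: term = 2126.734564
Convexity = (1/P) * sum = 2341.016951 / 105.041115 = 22.286673


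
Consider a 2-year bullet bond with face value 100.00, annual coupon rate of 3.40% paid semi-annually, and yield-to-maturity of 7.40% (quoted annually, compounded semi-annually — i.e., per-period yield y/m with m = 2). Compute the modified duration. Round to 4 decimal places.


Coupon per period c = face * coupon_rate / m = 1.700000
Periods per year m = 2; per-period yield y/m = 0.037000
Number of cashflows N = 4
Cashflows (t years, CF_t, discount factor 1/(1+y/m)^(m*t), PV):
  t = 0.5000: CF_t = 1.700000, DF = 0.964320, PV = 1.639344
  t = 1.0000: CF_t = 1.700000, DF = 0.929913, PV = 1.580853
  t = 1.5000: CF_t = 1.700000, DF = 0.896734, PV = 1.524448
  t = 2.0000: CF_t = 101.700000, DF = 0.864739, PV = 87.943942
Price P = sum_t PV_t = 92.688587
First compute Macaulay numerator sum_t t * PV_t:
  t * PV_t at t = 0.5000: 0.819672
  t * PV_t at t = 1.0000: 1.580853
  t * PV_t at t = 1.5000: 2.286672
  t * PV_t at t = 2.0000: 175.887884
Macaulay duration D = 180.575081 / 92.688587 = 1.948191
Modified duration = D / (1 + y/m) = 1.948191 / (1 + 0.037000) = 1.878680

Answer: Modified duration = 1.8787


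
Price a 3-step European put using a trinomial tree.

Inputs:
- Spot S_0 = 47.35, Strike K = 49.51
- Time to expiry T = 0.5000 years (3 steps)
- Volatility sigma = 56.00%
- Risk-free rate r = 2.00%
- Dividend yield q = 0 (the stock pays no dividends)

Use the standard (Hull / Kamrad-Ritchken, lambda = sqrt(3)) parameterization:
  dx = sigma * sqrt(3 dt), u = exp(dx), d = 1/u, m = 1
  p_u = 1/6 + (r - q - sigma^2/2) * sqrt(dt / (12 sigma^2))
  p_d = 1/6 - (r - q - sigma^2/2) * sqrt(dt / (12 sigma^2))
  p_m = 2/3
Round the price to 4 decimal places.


dt = T/N = 0.166667; dx = sigma*sqrt(3*dt) = 0.395980
u = exp(dx) = 1.485839; d = 1/u = 0.673020
p_u = 0.137877, p_m = 0.666667, p_d = 0.195456
Discount per step: exp(-r*dt) = 0.996672
Stock lattice S(k, j) with j the centered position index:
  k=0: S(0,+0) = 47.3500
  k=1: S(1,-1) = 31.8675; S(1,+0) = 47.3500; S(1,+1) = 70.3545
  k=2: S(2,-2) = 21.4475; S(2,-1) = 31.8675; S(2,+0) = 47.3500; S(2,+1) = 70.3545; S(2,+2) = 104.5355
  k=3: S(3,-3) = 14.4346; S(3,-2) = 21.4475; S(3,-1) = 31.8675; S(3,+0) = 47.3500; S(3,+1) = 70.3545; S(3,+2) = 104.5355; S(3,+3) = 155.3229
Terminal payoffs V(N, j) = max(K - S_T, 0):
  V(3,-3) = 35.075410; V(3,-2) = 28.062519; V(3,-1) = 17.642489; V(3,+0) = 2.160000; V(3,+1) = 0.000000; V(3,+2) = 0.000000; V(3,+3) = 0.000000
Backward induction: V(k, j) = exp(-r*dt) * [p_u * V(k+1, j+1) + p_m * V(k+1, j) + p_d * V(k+1, j-1)]
  V(2,-2) = exp(-r*dt) * [p_u*17.642489 + p_m*28.062519 + p_d*35.075410] = 27.903378
  V(2,-1) = exp(-r*dt) * [p_u*2.160000 + p_m*17.642489 + p_d*28.062519] = 17.486078
  V(2,+0) = exp(-r*dt) * [p_u*0.000000 + p_m*2.160000 + p_d*17.642489] = 4.872063
  V(2,+1) = exp(-r*dt) * [p_u*0.000000 + p_m*0.000000 + p_d*2.160000] = 0.420780
  V(2,+2) = exp(-r*dt) * [p_u*0.000000 + p_m*0.000000 + p_d*0.000000] = 0.000000
  V(1,-1) = exp(-r*dt) * [p_u*4.872063 + p_m*17.486078 + p_d*27.903378] = 17.723838
  V(1,+0) = exp(-r*dt) * [p_u*0.420780 + p_m*4.872063 + p_d*17.486078] = 6.701442
  V(1,+1) = exp(-r*dt) * [p_u*0.000000 + p_m*0.420780 + p_d*4.872063] = 1.228692
  V(0,+0) = exp(-r*dt) * [p_u*1.228692 + p_m*6.701442 + p_d*17.723838] = 8.074308

Answer: Price = V(0,0) = 8.0743


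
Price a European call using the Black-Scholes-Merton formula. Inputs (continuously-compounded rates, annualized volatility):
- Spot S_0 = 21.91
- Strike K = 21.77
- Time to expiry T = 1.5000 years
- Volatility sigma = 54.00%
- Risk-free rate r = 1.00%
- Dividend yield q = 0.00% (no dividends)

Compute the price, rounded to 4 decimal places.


Answer: Price = 5.8520

Derivation:
d1 = (ln(S/K) + (r - q + 0.5*sigma^2) * T) / (sigma * sqrt(T)) = 0.36305411
d2 = d1 - sigma * sqrt(T) = -0.29830812
exp(-rT) = 0.98511194; exp(-qT) = 1.00000000
C = S_0 * exp(-qT) * N(d1) - K * exp(-rT) * N(d2)
N(d1) = 0.64171777; N(d2) = 0.38273400
C = 21.9100 * 1.00000000 * 0.64171777 - 21.7700 * 0.98511194 * 0.38273400 = 5.8520


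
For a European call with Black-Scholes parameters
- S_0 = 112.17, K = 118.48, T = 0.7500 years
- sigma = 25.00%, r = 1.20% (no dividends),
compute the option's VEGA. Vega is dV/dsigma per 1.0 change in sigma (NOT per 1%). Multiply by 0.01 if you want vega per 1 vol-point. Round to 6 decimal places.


Answer: Vega = 38.549218

Derivation:
d1 = -0.1029581451; d2 = -0.3194644961
phi(d1) = 0.3968334042; exp(-qT) = 1.0000000000; exp(-rT) = 0.9910403788
Vega = S * exp(-qT) * phi(d1) * sqrt(T) = 112.1700 * 1.0000000000 * 0.3968334042 * 0.8660254038 = 38.549218


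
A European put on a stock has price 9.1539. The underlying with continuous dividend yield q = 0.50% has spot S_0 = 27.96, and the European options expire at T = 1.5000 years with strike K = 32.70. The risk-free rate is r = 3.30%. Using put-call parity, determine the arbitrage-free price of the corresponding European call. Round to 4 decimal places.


Answer: Call price = 5.7842

Derivation:
Put-call parity: C - P = S_0 * exp(-qT) - K * exp(-rT).
S_0 * exp(-qT) = 27.9600 * 0.99252805 = 27.75108441
K * exp(-rT) = 32.7000 * 0.95170516 = 31.12075867
C = P + S*exp(-qT) - K*exp(-rT)
C = 9.1539 + 27.75108441 - 31.12075867 = 5.7842


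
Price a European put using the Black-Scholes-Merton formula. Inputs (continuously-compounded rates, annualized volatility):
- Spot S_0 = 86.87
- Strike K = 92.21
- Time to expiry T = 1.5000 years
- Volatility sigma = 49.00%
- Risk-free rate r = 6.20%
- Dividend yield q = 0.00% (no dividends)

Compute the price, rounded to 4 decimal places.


Answer: Price = 18.7598

Derivation:
d1 = (ln(S/K) + (r - q + 0.5*sigma^2) * T) / (sigma * sqrt(T)) = 0.35562453
d2 = d1 - sigma * sqrt(T) = -0.24450046
exp(-rT) = 0.91119350; exp(-qT) = 1.00000000
P = K * exp(-rT) * N(-d2) - S_0 * exp(-qT) * N(-d1)
N(-d1) = 0.36106089; N(-d2) = 0.59657838
P = 92.2100 * 0.91119350 * 0.59657838 - 86.8700 * 1.00000000 * 0.36106089 = 18.7598


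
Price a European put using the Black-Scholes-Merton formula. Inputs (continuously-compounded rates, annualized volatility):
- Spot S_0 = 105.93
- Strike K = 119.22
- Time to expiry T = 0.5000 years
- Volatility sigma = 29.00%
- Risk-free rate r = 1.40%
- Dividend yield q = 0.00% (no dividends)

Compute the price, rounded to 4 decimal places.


d1 = (ln(S/K) + (r - q + 0.5*sigma^2) * T) / (sigma * sqrt(T)) = -0.43970839
d2 = d1 - sigma * sqrt(T) = -0.64476936
exp(-rT) = 0.99302444; exp(-qT) = 1.00000000
P = K * exp(-rT) * N(-d2) - S_0 * exp(-qT) * N(-d1)
N(-d1) = 0.66992584; N(-d2) = 0.74046167
P = 119.2200 * 0.99302444 * 0.74046167 - 105.9300 * 1.00000000 * 0.66992584 = 16.6968

Answer: Price = 16.6968


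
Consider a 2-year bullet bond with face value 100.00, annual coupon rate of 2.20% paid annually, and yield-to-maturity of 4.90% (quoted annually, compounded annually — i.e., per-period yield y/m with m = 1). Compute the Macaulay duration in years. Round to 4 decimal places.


Answer: Macaulay duration = 1.9779 years

Derivation:
Coupon per period c = face * coupon_rate / m = 2.200000
Periods per year m = 1; per-period yield y/m = 0.049000
Number of cashflows N = 2
Cashflows (t years, CF_t, discount factor 1/(1+y/m)^(m*t), PV):
  t = 1.0000: CF_t = 2.200000, DF = 0.953289, PV = 2.097235
  t = 2.0000: CF_t = 102.200000, DF = 0.908760, PV = 92.875234
Price P = sum_t PV_t = 94.972469
Macaulay numerator sum_t t * PV_t:
  t * PV_t at t = 1.0000: 2.097235
  t * PV_t at t = 2.0000: 185.750467
Macaulay duration D = (sum_t t * PV_t) / P = 187.847703 / 94.972469 = 1.977917


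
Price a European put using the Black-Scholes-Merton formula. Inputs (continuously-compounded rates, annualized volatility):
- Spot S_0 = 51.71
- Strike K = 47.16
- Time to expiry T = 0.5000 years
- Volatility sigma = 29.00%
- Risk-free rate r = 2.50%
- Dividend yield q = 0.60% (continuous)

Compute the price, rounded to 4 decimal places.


d1 = (ln(S/K) + (r - q + 0.5*sigma^2) * T) / (sigma * sqrt(T)) = 0.59801781
d2 = d1 - sigma * sqrt(T) = 0.39295685
exp(-rT) = 0.98757780; exp(-qT) = 0.99700450
P = K * exp(-rT) * N(-d2) - S_0 * exp(-qT) * N(-d1)
N(-d1) = 0.27491402; N(-d2) = 0.34717568
P = 47.1600 * 0.98757780 * 0.34717568 - 51.7100 * 0.99700450 * 0.27491402 = 1.9962

Answer: Price = 1.9962


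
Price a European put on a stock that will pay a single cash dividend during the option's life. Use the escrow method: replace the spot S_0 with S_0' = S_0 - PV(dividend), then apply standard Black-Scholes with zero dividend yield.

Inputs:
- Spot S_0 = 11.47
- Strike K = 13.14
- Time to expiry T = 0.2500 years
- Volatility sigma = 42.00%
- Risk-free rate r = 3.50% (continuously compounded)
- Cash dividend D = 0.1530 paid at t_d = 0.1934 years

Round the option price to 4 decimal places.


PV(D) = D * exp(-r * t_d) = 0.1530 * 0.99325386 = 0.15196784
S_0' = S_0 - PV(D) = 11.4700 - 0.15196784 = 11.31803216
d1 = (ln(S_0'/K) + (r + sigma^2/2)*T) / (sigma*sqrt(T)) = -0.56411330
d2 = d1 - sigma*sqrt(T) = -0.77411330
exp(-rT) = 0.99128817
N(-d1) = 0.71366149; N(-d2) = 0.78056810
P = K * exp(-rT) * N(-d2) - S_0' * N(-d1) = 13.1400 * 0.99128817 * 0.78056810 - 11.31803216 * 0.71366149 = 2.0901

Answer: Price = 2.0901


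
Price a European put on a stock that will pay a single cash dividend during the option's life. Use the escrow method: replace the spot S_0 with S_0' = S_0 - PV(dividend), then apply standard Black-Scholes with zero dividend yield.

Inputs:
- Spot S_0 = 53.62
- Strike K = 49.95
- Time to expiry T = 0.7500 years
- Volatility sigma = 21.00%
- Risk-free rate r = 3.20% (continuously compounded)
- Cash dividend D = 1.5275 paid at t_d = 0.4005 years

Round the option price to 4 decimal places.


PV(D) = D * exp(-r * t_d) = 1.5275 * 0.98726578 = 1.50804847
S_0' = S_0 - PV(D) = 53.6200 - 1.50804847 = 52.11195153
d1 = (ln(S_0'/K) + (r + sigma^2/2)*T) / (sigma*sqrt(T)) = 0.45588299
d2 = d1 - sigma*sqrt(T) = 0.27401766
exp(-rT) = 0.97628571
N(-d1) = 0.32423706; N(-d2) = 0.39203553
P = K * exp(-rT) * N(-d2) - S_0' * N(-d1) = 49.9500 * 0.97628571 * 0.39203553 - 52.11195153 * 0.32423706 = 2.2212

Answer: Price = 2.2212


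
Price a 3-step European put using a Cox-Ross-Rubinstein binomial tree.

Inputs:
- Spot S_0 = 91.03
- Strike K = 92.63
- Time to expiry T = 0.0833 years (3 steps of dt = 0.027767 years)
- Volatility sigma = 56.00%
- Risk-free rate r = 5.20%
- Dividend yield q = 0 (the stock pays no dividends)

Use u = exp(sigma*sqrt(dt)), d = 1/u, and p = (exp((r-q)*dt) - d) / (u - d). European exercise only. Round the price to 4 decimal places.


Answer: Price = V(0,0) = 6.9864

Derivation:
dt = T/N = 0.027767
u = exp(sigma*sqrt(dt)) = 1.097807; d = 1/u = 0.910907
p = (exp((r-q)*dt) - d) / (u - d) = 0.484419
Discount per step: exp(-r*dt) = 0.998557
Stock lattice S(k, i) with i counting down-moves:
  k=0: S(0,0) = 91.0300
  k=1: S(1,0) = 99.9334; S(1,1) = 82.9198
  k=2: S(2,0) = 109.7076; S(2,1) = 91.0300; S(2,2) = 75.5323
  k=3: S(3,0) = 120.4378; S(3,1) = 99.9334; S(3,2) = 82.9198; S(3,3) = 68.8028
Terminal payoffs V(N, i) = max(K - S_T, 0):
  V(3,0) = 0.000000; V(3,1) = 0.000000; V(3,2) = 9.710152; V(3,3) = 23.827153
Backward induction: V(k, i) = exp(-r*dt) * [p * V(k+1, i) + (1-p) * V(k+1, i+1)].
  V(2,0) = exp(-r*dt) * [p*0.000000 + (1-p)*0.000000] = 0.000000
  V(2,1) = exp(-r*dt) * [p*0.000000 + (1-p)*9.710152] = 4.999145
  V(2,2) = exp(-r*dt) * [p*9.710152 + (1-p)*23.827153] = 16.964095
  V(1,0) = exp(-r*dt) * [p*0.000000 + (1-p)*4.999145] = 2.573745
  V(1,1) = exp(-r*dt) * [p*4.999145 + (1-p)*16.964095] = 11.151931
  V(0,0) = exp(-r*dt) * [p*2.573745 + (1-p)*11.151931] = 6.986398


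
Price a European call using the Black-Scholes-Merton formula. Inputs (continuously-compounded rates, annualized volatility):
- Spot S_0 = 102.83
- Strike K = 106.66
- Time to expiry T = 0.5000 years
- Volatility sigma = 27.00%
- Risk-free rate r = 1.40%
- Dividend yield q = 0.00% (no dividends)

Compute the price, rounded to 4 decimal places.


d1 = (ln(S/K) + (r - q + 0.5*sigma^2) * T) / (sigma * sqrt(T)) = -0.05941827
d2 = d1 - sigma * sqrt(T) = -0.25033710
exp(-rT) = 0.99302444; exp(-qT) = 1.00000000
C = S_0 * exp(-qT) * N(d1) - K * exp(-rT) * N(d2)
N(d1) = 0.47630948; N(d2) = 0.40116334
C = 102.8300 * 1.00000000 * 0.47630948 - 106.6600 * 0.99302444 * 0.40116334 = 6.4893

Answer: Price = 6.4893


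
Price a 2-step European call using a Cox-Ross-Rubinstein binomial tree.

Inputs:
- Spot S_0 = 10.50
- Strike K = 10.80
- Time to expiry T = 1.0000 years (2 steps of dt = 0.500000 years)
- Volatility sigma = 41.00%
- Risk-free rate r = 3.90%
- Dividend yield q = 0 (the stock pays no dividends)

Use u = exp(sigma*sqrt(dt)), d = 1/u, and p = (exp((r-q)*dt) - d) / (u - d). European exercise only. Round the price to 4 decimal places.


dt = T/N = 0.500000
u = exp(sigma*sqrt(dt)) = 1.336312; d = 1/u = 0.748328
p = (exp((r-q)*dt) - d) / (u - d) = 0.461515
Discount per step: exp(-r*dt) = 0.980689
Stock lattice S(k, i) with i counting down-moves:
  k=0: S(0,0) = 10.5000
  k=1: S(1,0) = 14.0313; S(1,1) = 7.8574
  k=2: S(2,0) = 18.7502; S(2,1) = 10.5000; S(2,2) = 5.8799
Terminal payoffs V(N, i) = max(S_T - K, 0):
  V(2,0) = 7.950170; V(2,1) = 0.000000; V(2,2) = 0.000000
Backward induction: V(k, i) = exp(-r*dt) * [p * V(k+1, i) + (1-p) * V(k+1, i+1)].
  V(1,0) = exp(-r*dt) * [p*7.950170 + (1-p)*0.000000] = 3.598265
  V(1,1) = exp(-r*dt) * [p*0.000000 + (1-p)*0.000000] = 0.000000
  V(0,0) = exp(-r*dt) * [p*3.598265 + (1-p)*0.000000] = 1.628583

Answer: Price = V(0,0) = 1.6286


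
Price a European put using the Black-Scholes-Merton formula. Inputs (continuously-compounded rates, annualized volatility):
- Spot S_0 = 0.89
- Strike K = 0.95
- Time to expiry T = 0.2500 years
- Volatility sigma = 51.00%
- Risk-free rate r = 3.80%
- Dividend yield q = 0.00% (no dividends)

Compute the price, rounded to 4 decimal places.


Answer: Price = 0.1206

Derivation:
d1 = (ln(S/K) + (r - q + 0.5*sigma^2) * T) / (sigma * sqrt(T)) = -0.09109028
d2 = d1 - sigma * sqrt(T) = -0.34609028
exp(-rT) = 0.99054498; exp(-qT) = 1.00000000
P = K * exp(-rT) * N(-d2) - S_0 * exp(-qT) * N(-d1)
N(-d1) = 0.53628957; N(-d2) = 0.63536257
P = 0.9500 * 0.99054498 * 0.63536257 - 0.8900 * 1.00000000 * 0.53628957 = 0.1206


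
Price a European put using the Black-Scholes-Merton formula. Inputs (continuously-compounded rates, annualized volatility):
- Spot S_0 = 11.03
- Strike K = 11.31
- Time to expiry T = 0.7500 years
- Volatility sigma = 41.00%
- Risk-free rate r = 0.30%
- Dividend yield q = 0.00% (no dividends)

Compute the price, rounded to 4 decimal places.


d1 = (ln(S/K) + (r - q + 0.5*sigma^2) * T) / (sigma * sqrt(T)) = 0.11327061
d2 = d1 - sigma * sqrt(T) = -0.24179980
exp(-rT) = 0.99775253; exp(-qT) = 1.00000000
P = K * exp(-rT) * N(-d2) - S_0 * exp(-qT) * N(-d1)
N(-d1) = 0.45490801; N(-d2) = 0.59553235
P = 11.3100 * 0.99775253 * 0.59553235 - 11.0300 * 1.00000000 * 0.45490801 = 1.7027

Answer: Price = 1.7027
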